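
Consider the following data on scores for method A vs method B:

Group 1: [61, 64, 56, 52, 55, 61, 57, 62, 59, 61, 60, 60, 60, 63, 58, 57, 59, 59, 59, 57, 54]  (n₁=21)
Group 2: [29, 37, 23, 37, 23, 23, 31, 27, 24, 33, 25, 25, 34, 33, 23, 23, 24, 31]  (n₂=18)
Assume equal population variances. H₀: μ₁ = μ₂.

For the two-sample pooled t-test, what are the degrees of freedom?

degrees of freedom = 37

df = n₁ + n₂ − 2 = 21 + 18 − 2 = 37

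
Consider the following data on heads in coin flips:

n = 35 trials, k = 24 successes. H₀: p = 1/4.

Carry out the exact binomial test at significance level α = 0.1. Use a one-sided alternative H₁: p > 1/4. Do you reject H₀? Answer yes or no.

reject H₀: yes

Exact binomial: n=35, k=24, p₀=1/4=0.2500
P(X≥24) from Σ C(n,i)·p₀^i·(1−p₀)^(n−i)
p-value (one-sided, H₁ greater) = 0.00000
At α=0.1: p < α → reject H₀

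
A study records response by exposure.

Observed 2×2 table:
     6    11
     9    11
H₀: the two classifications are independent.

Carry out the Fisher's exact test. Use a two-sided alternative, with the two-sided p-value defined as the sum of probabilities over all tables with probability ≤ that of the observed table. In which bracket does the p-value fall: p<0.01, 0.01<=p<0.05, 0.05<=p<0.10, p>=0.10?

Margins: r₁=17, r₂=20, c₁=15, c₂=22, n=37
p_obs = C(17,6)·C(20,9)/C(37,15); sum pmf over tables with pmf ≤ p_obs
p-value (two-sided) = 0.73838
→ bracket: p>=0.10

p-value bracket: p>=0.10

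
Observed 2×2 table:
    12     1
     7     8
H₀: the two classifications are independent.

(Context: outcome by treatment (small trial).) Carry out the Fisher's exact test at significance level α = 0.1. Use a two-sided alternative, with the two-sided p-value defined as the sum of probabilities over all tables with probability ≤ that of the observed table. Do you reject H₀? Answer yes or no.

Margins: r₁=13, r₂=15, c₁=19, c₂=9, n=28
p_obs = C(13,12)·C(15,7)/C(28,19); sum pmf over tables with pmf ≤ p_obs
p-value (two-sided) = 0.01573
At α=0.1: p < α → reject H₀

reject H₀: yes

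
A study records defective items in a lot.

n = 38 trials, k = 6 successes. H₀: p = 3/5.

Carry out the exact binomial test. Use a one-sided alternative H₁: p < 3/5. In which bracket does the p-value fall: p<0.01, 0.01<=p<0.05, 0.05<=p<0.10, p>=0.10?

p-value bracket: p<0.01

Exact binomial: n=38, k=6, p₀=3/5=0.6000
P(X≤6) from Σ C(n,i)·p₀^i·(1−p₀)^(n−i)
p-value (one-sided, H₁ less) = 0.00000
→ bracket: p<0.01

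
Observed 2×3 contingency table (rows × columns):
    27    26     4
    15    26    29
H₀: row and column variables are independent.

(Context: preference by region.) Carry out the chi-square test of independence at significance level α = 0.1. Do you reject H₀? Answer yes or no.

reject H₀: yes

Row totals [57, 70], col totals [42, 52, 33], n=127
χ² = (27−18.85)²/18.85 + (26−23.34)²/23.34 + (4−14.81)²/14.81 + (15−23.15)²/23.15 + (26−28.66)²/28.66 + (29−18.19)²/18.19 = 21.2600
df = 2
p-value (upper-tail) = 0.00002
At α=0.1: p < α → reject H₀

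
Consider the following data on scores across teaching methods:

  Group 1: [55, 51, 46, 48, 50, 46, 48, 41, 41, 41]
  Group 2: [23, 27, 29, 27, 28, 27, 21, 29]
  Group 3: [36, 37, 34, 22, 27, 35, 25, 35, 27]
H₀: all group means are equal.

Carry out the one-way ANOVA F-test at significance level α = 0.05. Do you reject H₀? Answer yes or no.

reject H₀: yes

Group means [46.70, 26.38, 30.89], grand mean 35.407
SSB = Σnᵢ(x̄ᵢ−x̄)² = 2111.655; SSW = ΣΣ(x−x̄ᵢ)² = 508.864
MSB = 2111.655/2 = 1055.8273; MSW = 508.864/24 = 21.2027
F = MSB/MSW = 49.7969
df = (2, 24)
p-value (upper-tail) = 0.00000
At α=0.05: p < α → reject H₀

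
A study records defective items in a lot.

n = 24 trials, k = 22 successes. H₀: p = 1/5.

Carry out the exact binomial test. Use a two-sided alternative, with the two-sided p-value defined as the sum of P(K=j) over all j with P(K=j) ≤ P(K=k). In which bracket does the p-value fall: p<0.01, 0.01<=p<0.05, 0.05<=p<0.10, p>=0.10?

p-value bracket: p<0.01

Exact binomial: n=24, k=22, p₀=1/5=0.2000
P(X=j) = C(n,j)·p₀^j·(1−p₀)^(n−j); p = Σ P(X=j) over j with P(X=j) ≤ P(X=22)
p-value (two-sided) = 0.00000
→ bracket: p<0.01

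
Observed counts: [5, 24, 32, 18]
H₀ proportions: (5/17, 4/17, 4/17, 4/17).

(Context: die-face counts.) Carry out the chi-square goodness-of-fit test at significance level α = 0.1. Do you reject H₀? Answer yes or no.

reject H₀: yes

n = 79; E_i = n·p_i = [23.24, 18.59, 18.59, 18.59]
χ² = (5−23.24)²/23.24 + (24−18.59)²/18.59 + (32−18.59)²/18.59 + (18−18.59)²/18.59 = 25.5823
df = 3
p-value (upper-tail) = 0.00001
At α=0.1: p < α → reject H₀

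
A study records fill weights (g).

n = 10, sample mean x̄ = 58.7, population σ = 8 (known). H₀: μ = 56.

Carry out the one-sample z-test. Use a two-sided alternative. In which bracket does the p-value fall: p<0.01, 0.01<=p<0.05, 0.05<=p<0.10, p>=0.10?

p-value bracket: p>=0.10

SE = σ/√n = 8/√10 = 2.5298
z = (x̄−μ₀)/SE = (58.7−56)/2.5298 = 1.0673
p-value (two-sided) = 0.28585
→ bracket: p>=0.10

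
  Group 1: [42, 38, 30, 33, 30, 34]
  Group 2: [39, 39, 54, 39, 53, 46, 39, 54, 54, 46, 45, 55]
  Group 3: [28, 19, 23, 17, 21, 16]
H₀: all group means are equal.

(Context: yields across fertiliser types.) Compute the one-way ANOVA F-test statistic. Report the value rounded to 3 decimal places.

Group means [34.50, 46.92, 20.67], grand mean 37.250
SSB = Σnᵢ(x̄ᵢ−x̄)² = 2816.750; SSW = ΣΣ(x−x̄ᵢ)² = 717.750
MSB = 2816.750/2 = 1408.3750; MSW = 717.750/21 = 34.1786
F = MSB/MSW = 41.2064
df = (2, 21)

test statistic = 41.206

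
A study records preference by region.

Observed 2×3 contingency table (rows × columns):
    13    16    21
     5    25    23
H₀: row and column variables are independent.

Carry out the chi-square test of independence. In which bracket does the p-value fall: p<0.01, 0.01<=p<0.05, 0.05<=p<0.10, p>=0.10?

Row totals [50, 53], col totals [18, 41, 44], n=103
χ² = (13−8.74)²/8.74 + (16−19.90)²/19.90 + (21−21.36)²/21.36 + (5−9.26)²/9.26 + (25−21.10)²/21.10 + (23−22.64)²/22.64 = 5.5394
df = 2
p-value (upper-tail) = 0.06268
→ bracket: 0.05<=p<0.10

p-value bracket: 0.05<=p<0.10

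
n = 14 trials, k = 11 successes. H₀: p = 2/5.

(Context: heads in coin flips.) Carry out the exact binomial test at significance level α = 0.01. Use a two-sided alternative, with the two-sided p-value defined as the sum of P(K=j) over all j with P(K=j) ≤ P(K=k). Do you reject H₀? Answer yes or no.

Exact binomial: n=14, k=11, p₀=2/5=0.4000
P(X=j) = C(n,j)·p₀^j·(1−p₀)^(n−j); p = Σ P(X=j) over j with P(X=j) ≤ P(X=11)
p-value (two-sided) = 0.00469
At α=0.01: p < α → reject H₀

reject H₀: yes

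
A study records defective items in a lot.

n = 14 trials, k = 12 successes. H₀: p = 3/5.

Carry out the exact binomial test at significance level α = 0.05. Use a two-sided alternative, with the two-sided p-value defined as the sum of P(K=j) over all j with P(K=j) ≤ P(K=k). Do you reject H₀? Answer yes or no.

reject H₀: no

Exact binomial: n=14, k=12, p₀=3/5=0.6000
P(X=j) = C(n,j)·p₀^j·(1−p₀)^(n−j); p = Σ P(X=j) over j with P(X=j) ≤ P(X=12)
p-value (two-sided) = 0.05730
At α=0.05: p ≥ α → fail to reject H₀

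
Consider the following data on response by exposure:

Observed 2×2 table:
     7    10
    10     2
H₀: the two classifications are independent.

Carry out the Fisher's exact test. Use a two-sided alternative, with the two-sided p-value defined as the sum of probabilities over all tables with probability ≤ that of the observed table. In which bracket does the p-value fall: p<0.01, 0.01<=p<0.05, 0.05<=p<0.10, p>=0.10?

p-value bracket: 0.05<=p<0.10

Margins: r₁=17, r₂=12, c₁=17, c₂=12, n=29
p_obs = C(17,7)·C(12,10)/C(29,17); sum pmf over tables with pmf ≤ p_obs
p-value (two-sided) = 0.05348
→ bracket: 0.05<=p<0.10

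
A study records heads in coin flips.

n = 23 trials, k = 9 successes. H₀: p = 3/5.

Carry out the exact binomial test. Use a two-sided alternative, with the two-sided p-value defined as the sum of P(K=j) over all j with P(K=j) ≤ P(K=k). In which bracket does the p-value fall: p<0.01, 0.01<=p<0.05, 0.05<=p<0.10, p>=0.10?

Exact binomial: n=23, k=9, p₀=3/5=0.6000
P(X=j) = C(n,j)·p₀^j·(1−p₀)^(n−j); p = Σ P(X=j) over j with P(X=j) ≤ P(X=9)
p-value (two-sided) = 0.05390
→ bracket: 0.05<=p<0.10

p-value bracket: 0.05<=p<0.10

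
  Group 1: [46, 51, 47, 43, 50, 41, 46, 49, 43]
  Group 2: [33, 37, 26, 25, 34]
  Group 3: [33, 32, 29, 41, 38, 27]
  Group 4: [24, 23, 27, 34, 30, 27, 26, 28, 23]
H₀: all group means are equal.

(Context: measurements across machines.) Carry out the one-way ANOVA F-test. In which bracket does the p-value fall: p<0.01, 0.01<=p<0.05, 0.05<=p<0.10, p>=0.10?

p-value bracket: p<0.01

Group means [46.22, 31.00, 33.33, 26.89], grand mean 34.931
SSB = Σnᵢ(x̄ᵢ−x̄)² = 1822.084; SSW = ΣΣ(x−x̄ᵢ)² = 445.778
MSB = 1822.084/3 = 607.3614; MSW = 445.778/25 = 17.8311
F = MSB/MSW = 34.0619
df = (3, 25)
p-value (upper-tail) = 0.00000
→ bracket: p<0.01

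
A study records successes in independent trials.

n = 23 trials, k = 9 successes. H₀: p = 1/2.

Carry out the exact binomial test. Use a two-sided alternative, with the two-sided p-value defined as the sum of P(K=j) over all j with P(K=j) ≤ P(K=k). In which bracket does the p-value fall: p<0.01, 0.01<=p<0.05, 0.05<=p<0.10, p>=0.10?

p-value bracket: p>=0.10

Exact binomial: n=23, k=9, p₀=1/2=0.5000
P(X=j) = C(n,j)·p₀^j·(1−p₀)^(n−j); p = Σ P(X=j) over j with P(X=j) ≤ P(X=9)
p-value (two-sided) = 0.40487
→ bracket: p>=0.10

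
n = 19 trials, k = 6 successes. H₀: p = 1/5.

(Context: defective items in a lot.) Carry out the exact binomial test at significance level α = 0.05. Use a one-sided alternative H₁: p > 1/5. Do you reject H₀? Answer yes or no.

reject H₀: no

Exact binomial: n=19, k=6, p₀=1/5=0.2000
P(X≥6) from Σ C(n,i)·p₀^i·(1−p₀)^(n−i)
p-value (one-sided, H₁ greater) = 0.16306
At α=0.05: p ≥ α → fail to reject H₀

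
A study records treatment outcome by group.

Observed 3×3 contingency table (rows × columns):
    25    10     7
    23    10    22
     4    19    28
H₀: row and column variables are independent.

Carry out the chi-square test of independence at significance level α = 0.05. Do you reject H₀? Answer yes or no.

Row totals [42, 55, 51], col totals [52, 39, 57], n=148
χ² = (25−14.76)²/14.76 + (10−11.07)²/11.07 + (7−16.18)²/16.18 + (23−19.32)²/19.32 + (10−14.49)²/14.49 + (22−21.18)²/21.18 + (4−17.92)²/17.92 + (19−13.44)²/13.44 + (28−19.64)²/19.64 = 31.2112
df = 4
p-value (upper-tail) = 0.00000
At α=0.05: p < α → reject H₀

reject H₀: yes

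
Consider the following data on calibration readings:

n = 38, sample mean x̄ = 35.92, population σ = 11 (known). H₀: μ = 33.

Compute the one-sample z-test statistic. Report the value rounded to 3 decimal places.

test statistic = 1.636

SE = σ/√n = 11/√38 = 1.7844
z = (x̄−μ₀)/SE = (35.92−33)/1.7844 = 1.6364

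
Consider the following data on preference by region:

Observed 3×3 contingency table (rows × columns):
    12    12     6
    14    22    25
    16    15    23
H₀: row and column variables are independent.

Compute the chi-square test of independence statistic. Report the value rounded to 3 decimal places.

Row totals [30, 61, 54], col totals [42, 49, 54], n=145
χ² = (12−8.69)²/8.69 + (12−10.14)²/10.14 + (6−11.17)²/11.17 + (14−17.67)²/17.67 + (22−20.61)²/20.61 + (25−22.72)²/22.72 + (16−15.64)²/15.64 + (15−18.25)²/18.25 + (23−20.11)²/20.11 = 6.0838
df = 4

test statistic = 6.084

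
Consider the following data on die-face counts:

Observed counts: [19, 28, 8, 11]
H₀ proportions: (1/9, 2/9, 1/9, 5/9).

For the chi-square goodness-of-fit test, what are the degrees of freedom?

df = k − 1 = 4 − 1 = 3

degrees of freedom = 3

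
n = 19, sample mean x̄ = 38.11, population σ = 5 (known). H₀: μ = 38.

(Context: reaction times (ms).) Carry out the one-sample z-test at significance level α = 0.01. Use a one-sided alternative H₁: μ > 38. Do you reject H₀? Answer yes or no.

SE = σ/√n = 5/√19 = 1.1471
z = (x̄−μ₀)/SE = (38.11−38)/1.1471 = 0.0959
p-value (one-sided, H₁ greater) = 0.46180
At α=0.01: p ≥ α → fail to reject H₀

reject H₀: no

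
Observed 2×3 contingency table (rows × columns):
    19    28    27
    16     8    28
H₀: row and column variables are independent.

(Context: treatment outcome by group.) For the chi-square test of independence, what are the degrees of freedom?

df = (r−1)(c−1) = (2−1)·(3−1) = 2

degrees of freedom = 2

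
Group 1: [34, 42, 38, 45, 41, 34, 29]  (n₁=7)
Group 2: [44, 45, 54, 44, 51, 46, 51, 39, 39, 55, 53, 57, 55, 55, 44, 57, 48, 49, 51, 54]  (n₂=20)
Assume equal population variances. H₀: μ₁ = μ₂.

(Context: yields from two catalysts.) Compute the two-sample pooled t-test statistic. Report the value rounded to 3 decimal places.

test statistic = -4.838

x̄₁=37.571, s₁=5.563, n₁=7
x̄₂=49.550, s₂=5.661, n₂=20
s_p² = [6·5.563² + 19·5.661²]/25 = 31.7866
SE = √(s_p²·(1/7+1/20)) = 2.4759
t = (37.571−49.550)/2.4759 = -4.8380
df = 25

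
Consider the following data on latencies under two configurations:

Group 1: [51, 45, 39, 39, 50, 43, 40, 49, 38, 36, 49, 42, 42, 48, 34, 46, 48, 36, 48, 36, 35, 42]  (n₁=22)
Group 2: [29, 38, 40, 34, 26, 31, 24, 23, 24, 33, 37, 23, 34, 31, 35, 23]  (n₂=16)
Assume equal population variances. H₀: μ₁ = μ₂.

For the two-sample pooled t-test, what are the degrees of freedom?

df = n₁ + n₂ − 2 = 22 + 16 − 2 = 36

degrees of freedom = 36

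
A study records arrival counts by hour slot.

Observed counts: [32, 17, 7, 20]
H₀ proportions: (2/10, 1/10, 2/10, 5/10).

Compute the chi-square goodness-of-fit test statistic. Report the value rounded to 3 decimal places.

n = 76; E_i = n·p_i = [15.20, 7.60, 15.20, 38.00]
χ² = (32−15.20)²/15.20 + (17−7.60)²/7.60 + (7−15.20)²/15.20 + (20−38.00)²/38.00 = 43.1447
df = 3

test statistic = 43.145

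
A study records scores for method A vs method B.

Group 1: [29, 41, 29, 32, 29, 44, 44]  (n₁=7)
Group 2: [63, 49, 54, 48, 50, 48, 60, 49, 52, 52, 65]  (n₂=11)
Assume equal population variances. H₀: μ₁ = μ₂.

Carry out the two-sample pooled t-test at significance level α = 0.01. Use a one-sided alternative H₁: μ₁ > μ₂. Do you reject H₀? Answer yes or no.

x̄₁=35.429, s₁=7.231, n₁=7
x̄₂=53.636, s₂=6.185, n₂=11
s_p² = [6·7.231² + 10·6.185²]/16 = 43.5162
SE = √(s_p²·(1/7+1/11)) = 3.1895
t = (35.429−53.636)/3.1895 = -5.7087
df = 16
p-value (one-sided, H₁ greater) = 0.99998
At α=0.01: p ≥ α → fail to reject H₀

reject H₀: no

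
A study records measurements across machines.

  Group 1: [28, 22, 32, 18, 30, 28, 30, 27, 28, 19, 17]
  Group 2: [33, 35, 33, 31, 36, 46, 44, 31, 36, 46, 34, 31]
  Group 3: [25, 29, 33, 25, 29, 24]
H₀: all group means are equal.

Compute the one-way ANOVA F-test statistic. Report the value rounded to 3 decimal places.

test statistic = 13.830

Group means [25.36, 36.33, 27.50], grand mean 30.345
SSB = Σnᵢ(x̄ᵢ−x̄)² = 751.840; SSW = ΣΣ(x−x̄ᵢ)² = 706.712
MSB = 751.840/2 = 375.9198; MSW = 706.712/26 = 27.1812
F = MSB/MSW = 13.8301
df = (2, 26)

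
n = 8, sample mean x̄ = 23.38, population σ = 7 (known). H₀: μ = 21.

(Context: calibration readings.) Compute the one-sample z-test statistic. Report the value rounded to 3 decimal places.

test statistic = 0.962

SE = σ/√n = 7/√8 = 2.4749
z = (x̄−μ₀)/SE = (23.38−21)/2.4749 = 0.9617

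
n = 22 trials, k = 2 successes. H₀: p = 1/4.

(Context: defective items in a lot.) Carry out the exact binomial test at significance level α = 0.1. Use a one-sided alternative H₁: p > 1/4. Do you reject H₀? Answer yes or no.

Exact binomial: n=22, k=2, p₀=1/4=0.2500
P(X≥2) from Σ C(n,i)·p₀^i·(1−p₀)^(n−i)
p-value (one-sided, H₁ greater) = 0.98513
At α=0.1: p ≥ α → fail to reject H₀

reject H₀: no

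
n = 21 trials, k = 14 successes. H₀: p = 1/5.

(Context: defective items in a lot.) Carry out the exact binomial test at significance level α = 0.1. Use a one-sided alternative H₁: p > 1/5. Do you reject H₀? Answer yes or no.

reject H₀: yes

Exact binomial: n=21, k=14, p₀=1/5=0.2000
P(X≥14) from Σ C(n,i)·p₀^i·(1−p₀)^(n−i)
p-value (one-sided, H₁ greater) = 0.00000
At α=0.1: p < α → reject H₀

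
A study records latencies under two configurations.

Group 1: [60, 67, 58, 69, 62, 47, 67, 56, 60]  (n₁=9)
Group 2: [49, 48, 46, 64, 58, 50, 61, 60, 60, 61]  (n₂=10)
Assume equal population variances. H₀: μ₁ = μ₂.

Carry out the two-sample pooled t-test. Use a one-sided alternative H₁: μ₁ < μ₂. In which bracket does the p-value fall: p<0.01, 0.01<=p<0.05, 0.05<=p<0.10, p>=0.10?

x̄₁=60.667, s₁=6.782, n₁=9
x̄₂=55.700, s₂=6.651, n₂=10
s_p² = [8·6.782² + 9·6.651²]/17 = 45.0647
SE = √(s_p²·(1/9+1/10)) = 3.0844
t = (60.667−55.700)/3.0844 = 1.6102
df = 17
p-value (one-sided, H₁ less) = 0.93712
→ bracket: p>=0.10

p-value bracket: p>=0.10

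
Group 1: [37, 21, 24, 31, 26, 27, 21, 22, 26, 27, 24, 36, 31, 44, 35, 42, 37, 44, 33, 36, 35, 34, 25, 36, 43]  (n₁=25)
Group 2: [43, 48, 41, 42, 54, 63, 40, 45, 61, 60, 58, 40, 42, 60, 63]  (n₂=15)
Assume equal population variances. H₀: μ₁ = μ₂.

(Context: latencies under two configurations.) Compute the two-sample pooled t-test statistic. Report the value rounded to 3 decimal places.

test statistic = -7.103

x̄₁=31.880, s₁=7.282, n₁=25
x̄₂=50.667, s₂=9.332, n₂=15
s_p² = [24·7.282² + 14·9.332²]/38 = 65.5782
SE = √(s_p²·(1/25+1/15)) = 2.6448
t = (31.880−50.667)/2.6448 = -7.1032
df = 38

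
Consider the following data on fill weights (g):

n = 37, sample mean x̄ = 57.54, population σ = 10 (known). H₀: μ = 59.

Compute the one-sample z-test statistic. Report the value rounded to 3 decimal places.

test statistic = -0.888

SE = σ/√n = 10/√37 = 1.6440
z = (x̄−μ₀)/SE = (57.54−59)/1.6440 = -0.8881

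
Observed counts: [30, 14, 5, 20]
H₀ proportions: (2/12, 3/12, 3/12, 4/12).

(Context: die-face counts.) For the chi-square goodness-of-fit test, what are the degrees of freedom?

df = k − 1 = 4 − 1 = 3

degrees of freedom = 3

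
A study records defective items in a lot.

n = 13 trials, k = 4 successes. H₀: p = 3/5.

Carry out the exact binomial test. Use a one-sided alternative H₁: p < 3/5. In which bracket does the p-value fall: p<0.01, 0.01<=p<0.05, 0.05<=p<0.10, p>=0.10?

p-value bracket: 0.01<=p<0.05

Exact binomial: n=13, k=4, p₀=3/5=0.6000
P(X≤4) from Σ C(n,i)·p₀^i·(1−p₀)^(n−i)
p-value (one-sided, H₁ less) = 0.03208
→ bracket: 0.01<=p<0.05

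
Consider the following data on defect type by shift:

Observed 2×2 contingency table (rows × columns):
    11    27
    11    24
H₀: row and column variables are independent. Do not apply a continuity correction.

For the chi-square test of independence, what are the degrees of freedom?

degrees of freedom = 1

df = (r−1)(c−1) = (2−1)·(2−1) = 1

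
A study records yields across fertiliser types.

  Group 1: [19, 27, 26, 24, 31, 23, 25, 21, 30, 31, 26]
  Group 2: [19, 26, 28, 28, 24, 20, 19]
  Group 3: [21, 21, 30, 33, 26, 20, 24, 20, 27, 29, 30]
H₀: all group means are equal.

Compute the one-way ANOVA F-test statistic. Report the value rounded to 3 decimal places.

Group means [25.73, 23.43, 25.55], grand mean 25.103
SSB = Σnᵢ(x̄ᵢ−x̄)² = 26.066; SSW = ΣΣ(x−x̄ᵢ)² = 468.623
MSB = 26.066/2 = 13.0331; MSW = 468.623/26 = 18.0240
F = MSB/MSW = 0.7231
df = (2, 26)

test statistic = 0.723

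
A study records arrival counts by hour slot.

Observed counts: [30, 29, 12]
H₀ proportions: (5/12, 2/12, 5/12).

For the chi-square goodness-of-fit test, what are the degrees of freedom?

degrees of freedom = 2

df = k − 1 = 3 − 1 = 2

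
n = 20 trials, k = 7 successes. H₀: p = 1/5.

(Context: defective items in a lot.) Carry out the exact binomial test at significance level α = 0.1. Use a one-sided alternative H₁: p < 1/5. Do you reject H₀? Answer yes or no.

Exact binomial: n=20, k=7, p₀=1/5=0.2000
P(X≤7) from Σ C(n,i)·p₀^i·(1−p₀)^(n−i)
p-value (one-sided, H₁ less) = 0.96786
At α=0.1: p ≥ α → fail to reject H₀

reject H₀: no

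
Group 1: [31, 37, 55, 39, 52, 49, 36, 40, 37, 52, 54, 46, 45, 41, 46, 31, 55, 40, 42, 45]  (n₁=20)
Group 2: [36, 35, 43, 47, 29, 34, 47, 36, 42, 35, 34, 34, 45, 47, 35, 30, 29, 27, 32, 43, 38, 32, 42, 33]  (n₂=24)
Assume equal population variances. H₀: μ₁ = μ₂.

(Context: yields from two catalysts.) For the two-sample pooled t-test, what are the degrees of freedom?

degrees of freedom = 42

df = n₁ + n₂ − 2 = 20 + 24 − 2 = 42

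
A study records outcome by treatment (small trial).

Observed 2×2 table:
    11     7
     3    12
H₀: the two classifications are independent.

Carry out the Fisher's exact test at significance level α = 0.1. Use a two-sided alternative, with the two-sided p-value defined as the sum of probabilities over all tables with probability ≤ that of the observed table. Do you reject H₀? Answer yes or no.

Margins: r₁=18, r₂=15, c₁=14, c₂=19, n=33
p_obs = C(18,11)·C(15,3)/C(33,14); sum pmf over tables with pmf ≤ p_obs
p-value (two-sided) = 0.03290
At α=0.1: p < α → reject H₀

reject H₀: yes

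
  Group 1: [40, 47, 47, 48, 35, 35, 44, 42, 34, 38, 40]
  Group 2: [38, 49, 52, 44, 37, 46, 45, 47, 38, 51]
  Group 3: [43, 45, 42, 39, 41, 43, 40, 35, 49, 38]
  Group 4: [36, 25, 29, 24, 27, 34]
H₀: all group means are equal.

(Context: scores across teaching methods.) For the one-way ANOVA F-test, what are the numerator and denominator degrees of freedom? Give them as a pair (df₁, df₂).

k = 4 groups, N = 37 total
df = (k−1, N−k) = (4−1, 37−4) = (3, 33)

degrees of freedom = [3, 33]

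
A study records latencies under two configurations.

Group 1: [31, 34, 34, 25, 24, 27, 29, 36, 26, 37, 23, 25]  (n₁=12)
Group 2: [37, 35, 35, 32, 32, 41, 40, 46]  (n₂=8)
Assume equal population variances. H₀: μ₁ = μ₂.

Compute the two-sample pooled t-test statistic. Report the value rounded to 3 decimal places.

x̄₁=29.250, s₁=4.975, n₁=12
x̄₂=37.250, s₂=4.833, n₂=8
s_p² = [11·4.975² + 7·4.833²]/18 = 24.2083
SE = √(s_p²·(1/12+1/8)) = 2.2458
t = (29.250−37.250)/2.2458 = -3.5623
df = 18

test statistic = -3.562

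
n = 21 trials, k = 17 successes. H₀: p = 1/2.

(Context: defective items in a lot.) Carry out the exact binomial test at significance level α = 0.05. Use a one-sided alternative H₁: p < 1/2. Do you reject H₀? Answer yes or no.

reject H₀: no

Exact binomial: n=21, k=17, p₀=1/2=0.5000
P(X≤17) from Σ C(n,i)·p₀^i·(1−p₀)^(n−i)
p-value (one-sided, H₁ less) = 0.99926
At α=0.05: p ≥ α → fail to reject H₀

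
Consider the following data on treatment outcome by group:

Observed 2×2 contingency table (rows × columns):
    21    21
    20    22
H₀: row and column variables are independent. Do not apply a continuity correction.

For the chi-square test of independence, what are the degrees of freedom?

df = (r−1)(c−1) = (2−1)·(2−1) = 1

degrees of freedom = 1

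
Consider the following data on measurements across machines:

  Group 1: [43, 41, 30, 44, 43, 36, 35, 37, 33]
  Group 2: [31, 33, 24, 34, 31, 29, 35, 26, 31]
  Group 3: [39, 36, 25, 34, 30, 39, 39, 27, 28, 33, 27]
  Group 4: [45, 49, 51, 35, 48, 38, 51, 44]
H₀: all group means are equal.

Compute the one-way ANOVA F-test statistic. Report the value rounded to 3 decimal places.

Group means [38.00, 30.44, 32.45, 45.12], grand mean 36.054
SSB = Σnᵢ(x̄ᵢ−x̄)² = 1118.067; SSW = ΣΣ(x−x̄ᵢ)² = 833.824
MSB = 1118.067/3 = 372.6891; MSW = 833.824/33 = 25.2674
F = MSB/MSW = 14.7498
df = (3, 33)

test statistic = 14.750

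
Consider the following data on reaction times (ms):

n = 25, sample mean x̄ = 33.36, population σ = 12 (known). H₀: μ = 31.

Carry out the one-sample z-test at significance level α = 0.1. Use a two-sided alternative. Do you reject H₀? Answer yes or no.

reject H₀: no

SE = σ/√n = 12/√25 = 2.4000
z = (x̄−μ₀)/SE = (33.36−31)/2.4000 = 0.9833
p-value (two-sided) = 0.32544
At α=0.1: p ≥ α → fail to reject H₀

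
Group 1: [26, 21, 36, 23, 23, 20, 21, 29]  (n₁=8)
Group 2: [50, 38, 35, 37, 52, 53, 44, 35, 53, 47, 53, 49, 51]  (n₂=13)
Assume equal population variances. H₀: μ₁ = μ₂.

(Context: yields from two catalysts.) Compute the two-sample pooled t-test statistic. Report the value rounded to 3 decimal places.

test statistic = -7.096

x̄₁=24.875, s₁=5.384, n₁=8
x̄₂=45.923, s₂=7.216, n₂=13
s_p² = [7·5.384² + 12·7.216²]/19 = 43.5683
SE = √(s_p²·(1/8+1/13)) = 2.9660
t = (24.875−45.923)/2.9660 = -7.0963
df = 19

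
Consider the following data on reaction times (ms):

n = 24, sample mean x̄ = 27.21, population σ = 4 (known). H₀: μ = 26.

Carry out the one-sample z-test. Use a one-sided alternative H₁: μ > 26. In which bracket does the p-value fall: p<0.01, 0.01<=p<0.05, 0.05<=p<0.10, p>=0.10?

SE = σ/√n = 4/√24 = 0.8165
z = (x̄−μ₀)/SE = (27.21−26)/0.8165 = 1.4819
p-value (one-sided, H₁ greater) = 0.06918
→ bracket: 0.05<=p<0.10

p-value bracket: 0.05<=p<0.10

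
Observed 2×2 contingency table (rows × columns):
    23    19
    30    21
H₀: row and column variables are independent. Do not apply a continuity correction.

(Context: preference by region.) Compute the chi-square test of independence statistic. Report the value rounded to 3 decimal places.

test statistic = 0.155

Row totals [42, 51], col totals [53, 40], n=93
χ² = (23−23.94)²/23.94 + (19−18.06)²/18.06 + (30−29.06)²/29.06 + (21−21.94)²/21.94 = 0.1550
df = 1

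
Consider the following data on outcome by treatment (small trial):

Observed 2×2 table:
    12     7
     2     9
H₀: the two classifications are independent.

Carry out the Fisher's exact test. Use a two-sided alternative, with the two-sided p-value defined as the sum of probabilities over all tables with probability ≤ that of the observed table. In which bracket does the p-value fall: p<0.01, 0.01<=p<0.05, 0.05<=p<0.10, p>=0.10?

p-value bracket: 0.01<=p<0.05

Margins: r₁=19, r₂=11, c₁=14, c₂=16, n=30
p_obs = C(19,12)·C(11,2)/C(30,14); sum pmf over tables with pmf ≤ p_obs
p-value (two-sided) = 0.02589
→ bracket: 0.01<=p<0.05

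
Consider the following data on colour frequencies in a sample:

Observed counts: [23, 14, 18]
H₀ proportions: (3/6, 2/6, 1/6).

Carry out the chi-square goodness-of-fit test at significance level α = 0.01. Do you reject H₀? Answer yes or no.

reject H₀: yes

n = 55; E_i = n·p_i = [27.50, 18.33, 9.17]
χ² = (23−27.50)²/27.50 + (14−18.33)²/18.33 + (18−9.17)²/9.17 = 10.2727
df = 2
p-value (upper-tail) = 0.00588
At α=0.01: p < α → reject H₀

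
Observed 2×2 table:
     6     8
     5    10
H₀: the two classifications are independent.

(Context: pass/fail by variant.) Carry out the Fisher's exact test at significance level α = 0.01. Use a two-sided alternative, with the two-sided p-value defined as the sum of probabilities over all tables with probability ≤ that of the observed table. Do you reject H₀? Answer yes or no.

Margins: r₁=14, r₂=15, c₁=11, c₂=18, n=29
p_obs = C(14,6)·C(15,5)/C(29,11); sum pmf over tables with pmf ≤ p_obs
p-value (two-sided) = 0.71038
At α=0.01: p ≥ α → fail to reject H₀

reject H₀: no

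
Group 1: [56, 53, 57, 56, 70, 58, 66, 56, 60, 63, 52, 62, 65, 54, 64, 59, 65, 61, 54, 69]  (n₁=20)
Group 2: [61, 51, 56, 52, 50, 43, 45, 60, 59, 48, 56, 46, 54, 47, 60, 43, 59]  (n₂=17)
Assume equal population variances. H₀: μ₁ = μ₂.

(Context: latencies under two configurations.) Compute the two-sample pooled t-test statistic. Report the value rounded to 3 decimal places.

x̄₁=60.000, s₁=5.351, n₁=20
x̄₂=52.353, s₂=6.294, n₂=17
s_p² = [19·5.351² + 16·6.294²]/35 = 33.6538
SE = √(s_p²·(1/20+1/17)) = 1.9137
t = (60.000−52.353)/1.9137 = 3.9959
df = 35

test statistic = 3.996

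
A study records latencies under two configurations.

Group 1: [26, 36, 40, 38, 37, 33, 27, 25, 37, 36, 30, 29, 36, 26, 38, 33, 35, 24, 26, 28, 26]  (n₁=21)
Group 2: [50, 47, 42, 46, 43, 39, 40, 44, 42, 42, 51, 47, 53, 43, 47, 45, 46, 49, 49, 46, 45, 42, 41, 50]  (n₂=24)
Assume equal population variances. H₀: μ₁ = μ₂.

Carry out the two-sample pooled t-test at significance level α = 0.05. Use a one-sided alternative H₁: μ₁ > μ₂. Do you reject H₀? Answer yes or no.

reject H₀: no

x̄₁=31.714, s₁=5.264, n₁=21
x̄₂=45.375, s₂=3.704, n₂=24
s_p² = [20·5.264² + 23·3.704²]/43 = 20.2305
SE = √(s_p²·(1/21+1/24)) = 1.3440
t = (31.714−45.375)/1.3440 = -10.1643
df = 43
p-value (one-sided, H₁ greater) = 1.00000
At α=0.05: p ≥ α → fail to reject H₀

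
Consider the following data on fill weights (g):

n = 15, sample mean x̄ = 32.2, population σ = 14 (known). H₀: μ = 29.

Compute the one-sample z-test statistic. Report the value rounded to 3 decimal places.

test statistic = 0.885

SE = σ/√n = 14/√15 = 3.6148
z = (x̄−μ₀)/SE = (32.2−29)/3.6148 = 0.8853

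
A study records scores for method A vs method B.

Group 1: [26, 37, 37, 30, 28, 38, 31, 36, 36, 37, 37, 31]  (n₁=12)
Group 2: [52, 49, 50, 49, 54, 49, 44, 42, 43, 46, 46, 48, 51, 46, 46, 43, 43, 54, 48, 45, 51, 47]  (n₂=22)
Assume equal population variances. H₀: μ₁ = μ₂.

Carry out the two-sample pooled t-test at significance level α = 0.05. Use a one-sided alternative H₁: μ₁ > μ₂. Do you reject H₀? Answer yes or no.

reject H₀: no

x̄₁=33.667, s₁=4.185, n₁=12
x̄₂=47.545, s₂=3.528, n₂=22
s_p² = [11·4.185² + 21·3.528²]/32 = 14.1913
SE = √(s_p²·(1/12+1/22)) = 1.3519
t = (33.667−47.545)/1.3519 = -10.2660
df = 32
p-value (one-sided, H₁ greater) = 1.00000
At α=0.05: p ≥ α → fail to reject H₀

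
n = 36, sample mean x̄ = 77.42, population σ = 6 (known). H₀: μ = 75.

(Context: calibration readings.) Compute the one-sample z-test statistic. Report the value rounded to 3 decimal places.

SE = σ/√n = 6/√36 = 1.0000
z = (x̄−μ₀)/SE = (77.42−75)/1.0000 = 2.4200

test statistic = 2.420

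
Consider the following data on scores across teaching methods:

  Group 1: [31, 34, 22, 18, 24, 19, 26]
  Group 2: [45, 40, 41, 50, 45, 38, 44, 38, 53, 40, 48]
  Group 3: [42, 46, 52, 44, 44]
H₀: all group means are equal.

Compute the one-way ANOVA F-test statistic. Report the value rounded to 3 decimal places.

test statistic = 35.905

Group means [24.86, 43.82, 45.60], grand mean 38.435
SSB = Σnᵢ(x̄ᵢ−x̄)² = 1865.959; SSW = ΣΣ(x−x̄ᵢ)² = 519.694
MSB = 1865.959/2 = 932.9793; MSW = 519.694/20 = 25.9847
F = MSB/MSW = 35.9050
df = (2, 20)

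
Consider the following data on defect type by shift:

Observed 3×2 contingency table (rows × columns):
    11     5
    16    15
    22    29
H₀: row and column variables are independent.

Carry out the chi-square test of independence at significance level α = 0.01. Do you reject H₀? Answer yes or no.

reject H₀: no

Row totals [16, 31, 51], col totals [49, 49], n=98
χ² = (11−8.00)²/8.00 + (5−8.00)²/8.00 + (16−15.50)²/15.50 + (15−15.50)²/15.50 + (22−25.50)²/25.50 + (29−25.50)²/25.50 = 3.2430
df = 2
p-value (upper-tail) = 0.19760
At α=0.01: p ≥ α → fail to reject H₀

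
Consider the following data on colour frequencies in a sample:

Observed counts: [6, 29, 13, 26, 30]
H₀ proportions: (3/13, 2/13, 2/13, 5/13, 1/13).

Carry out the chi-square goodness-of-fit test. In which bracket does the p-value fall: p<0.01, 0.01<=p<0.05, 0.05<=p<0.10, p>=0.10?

p-value bracket: p<0.01

n = 104; E_i = n·p_i = [24.00, 16.00, 16.00, 40.00, 8.00]
χ² = (6−24.00)²/24.00 + (29−16.00)²/16.00 + (13−16.00)²/16.00 + (26−40.00)²/40.00 + (30−8.00)²/8.00 = 90.0250
df = 4
p-value (upper-tail) = 0.00000
→ bracket: p<0.01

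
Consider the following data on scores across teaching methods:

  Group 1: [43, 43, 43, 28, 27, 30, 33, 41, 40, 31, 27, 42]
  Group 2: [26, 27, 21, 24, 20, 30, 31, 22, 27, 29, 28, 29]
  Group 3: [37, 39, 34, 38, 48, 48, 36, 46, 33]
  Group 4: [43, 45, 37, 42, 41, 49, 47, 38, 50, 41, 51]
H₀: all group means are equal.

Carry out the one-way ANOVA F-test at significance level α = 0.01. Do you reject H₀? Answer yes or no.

Group means [35.67, 26.17, 39.89, 44.00], grand mean 36.023
SSB = Σnᵢ(x̄ᵢ−x̄)² = 2001.755; SSW = ΣΣ(x−x̄ᵢ)² = 1171.222
MSB = 2001.755/3 = 667.2517; MSW = 1171.222/40 = 29.2806
F = MSB/MSW = 22.7882
df = (3, 40)
p-value (upper-tail) = 0.00000
At α=0.01: p < α → reject H₀

reject H₀: yes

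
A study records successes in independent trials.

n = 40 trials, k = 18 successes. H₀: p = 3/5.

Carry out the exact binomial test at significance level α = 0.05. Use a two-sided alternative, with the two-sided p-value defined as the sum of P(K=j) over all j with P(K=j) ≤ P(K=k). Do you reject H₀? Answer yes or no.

Exact binomial: n=40, k=18, p₀=3/5=0.6000
P(X=j) = C(n,j)·p₀^j·(1−p₀)^(n−j); p = Σ P(X=j) over j with P(X=j) ≤ P(X=18)
p-value (two-sided) = 0.07439
At α=0.05: p ≥ α → fail to reject H₀

reject H₀: no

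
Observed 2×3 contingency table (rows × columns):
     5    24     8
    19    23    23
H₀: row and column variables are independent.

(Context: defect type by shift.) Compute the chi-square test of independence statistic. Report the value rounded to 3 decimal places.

Row totals [37, 65], col totals [24, 47, 31], n=102
χ² = (5−8.71)²/8.71 + (24−17.05)²/17.05 + (8−11.25)²/11.25 + (19−15.29)²/15.29 + (23−29.95)²/29.95 + (23−19.75)²/19.75 = 8.3921
df = 2

test statistic = 8.392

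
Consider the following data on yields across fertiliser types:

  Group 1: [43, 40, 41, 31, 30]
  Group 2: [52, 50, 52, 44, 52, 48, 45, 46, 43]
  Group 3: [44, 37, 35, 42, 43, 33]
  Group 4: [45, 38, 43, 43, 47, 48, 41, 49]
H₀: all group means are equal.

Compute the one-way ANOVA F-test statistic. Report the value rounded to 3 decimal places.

test statistic = 9.018

Group means [37.00, 48.00, 39.00, 44.25], grand mean 43.036
SSB = Σnᵢ(x̄ᵢ−x̄)² = 513.464; SSW = ΣΣ(x−x̄ᵢ)² = 455.500
MSB = 513.464/3 = 171.1548; MSW = 455.500/24 = 18.9792
F = MSB/MSW = 9.0180
df = (3, 24)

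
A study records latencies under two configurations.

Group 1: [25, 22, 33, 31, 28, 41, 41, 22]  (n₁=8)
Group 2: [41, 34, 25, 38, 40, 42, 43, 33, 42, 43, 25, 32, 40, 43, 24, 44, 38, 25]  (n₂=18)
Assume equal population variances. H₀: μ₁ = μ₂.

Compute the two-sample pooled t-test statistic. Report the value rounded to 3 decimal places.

x̄₁=30.375, s₁=7.633, n₁=8
x̄₂=36.222, s₂=7.207, n₂=18
s_p² = [7·7.633² + 17·7.207²]/24 = 53.7911
SE = √(s_p²·(1/8+1/18)) = 3.1165
t = (30.375−36.222)/3.1165 = -1.8762
df = 24

test statistic = -1.876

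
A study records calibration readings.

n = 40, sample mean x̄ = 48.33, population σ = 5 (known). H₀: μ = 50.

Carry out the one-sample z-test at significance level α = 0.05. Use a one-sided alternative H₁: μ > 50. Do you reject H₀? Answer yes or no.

reject H₀: no

SE = σ/√n = 5/√40 = 0.7906
z = (x̄−μ₀)/SE = (48.33−50)/0.7906 = -2.1124
p-value (one-sided, H₁ greater) = 0.98267
At α=0.05: p ≥ α → fail to reject H₀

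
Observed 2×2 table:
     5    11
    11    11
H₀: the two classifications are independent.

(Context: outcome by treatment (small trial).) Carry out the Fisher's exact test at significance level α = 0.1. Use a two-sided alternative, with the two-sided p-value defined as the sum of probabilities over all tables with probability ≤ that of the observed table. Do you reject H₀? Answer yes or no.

reject H₀: no

Margins: r₁=16, r₂=22, c₁=16, c₂=22, n=38
p_obs = C(16,5)·C(22,11)/C(38,16); sum pmf over tables with pmf ≤ p_obs
p-value (two-sided) = 0.32625
At α=0.1: p ≥ α → fail to reject H₀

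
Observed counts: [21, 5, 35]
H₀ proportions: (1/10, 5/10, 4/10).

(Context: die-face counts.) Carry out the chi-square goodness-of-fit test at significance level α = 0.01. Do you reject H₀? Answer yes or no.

n = 61; E_i = n·p_i = [6.10, 30.50, 24.40]
χ² = (21−6.10)²/6.10 + (5−30.50)²/30.50 + (35−24.40)²/24.40 = 62.3197
df = 2
p-value (upper-tail) = 0.00000
At α=0.01: p < α → reject H₀

reject H₀: yes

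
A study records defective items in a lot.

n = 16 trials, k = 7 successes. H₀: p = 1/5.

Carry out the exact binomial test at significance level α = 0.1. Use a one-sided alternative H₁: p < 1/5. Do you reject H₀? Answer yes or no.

reject H₀: no

Exact binomial: n=16, k=7, p₀=1/5=0.2000
P(X≤7) from Σ C(n,i)·p₀^i·(1−p₀)^(n−i)
p-value (one-sided, H₁ less) = 0.99300
At α=0.1: p ≥ α → fail to reject H₀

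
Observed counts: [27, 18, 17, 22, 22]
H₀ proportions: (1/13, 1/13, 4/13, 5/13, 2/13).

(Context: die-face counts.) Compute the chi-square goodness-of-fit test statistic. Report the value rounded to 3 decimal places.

test statistic = 73.553

n = 106; E_i = n·p_i = [8.15, 8.15, 32.62, 40.77, 16.31]
χ² = (27−8.15)²/8.15 + (18−8.15)²/8.15 + (17−32.62)²/32.62 + (22−40.77)²/40.77 + (22−16.31)²/16.31 = 73.5533
df = 4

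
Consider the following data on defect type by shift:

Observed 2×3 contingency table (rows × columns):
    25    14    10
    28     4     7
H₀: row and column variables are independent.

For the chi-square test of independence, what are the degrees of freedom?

df = (r−1)(c−1) = (2−1)·(3−1) = 2

degrees of freedom = 2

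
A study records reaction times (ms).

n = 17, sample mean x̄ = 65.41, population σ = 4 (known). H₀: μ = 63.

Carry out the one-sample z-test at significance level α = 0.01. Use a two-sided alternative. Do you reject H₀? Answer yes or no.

SE = σ/√n = 4/√17 = 0.9701
z = (x̄−μ₀)/SE = (65.41−63)/0.9701 = 2.4842
p-value (two-sided) = 0.01299
At α=0.01: p ≥ α → fail to reject H₀

reject H₀: no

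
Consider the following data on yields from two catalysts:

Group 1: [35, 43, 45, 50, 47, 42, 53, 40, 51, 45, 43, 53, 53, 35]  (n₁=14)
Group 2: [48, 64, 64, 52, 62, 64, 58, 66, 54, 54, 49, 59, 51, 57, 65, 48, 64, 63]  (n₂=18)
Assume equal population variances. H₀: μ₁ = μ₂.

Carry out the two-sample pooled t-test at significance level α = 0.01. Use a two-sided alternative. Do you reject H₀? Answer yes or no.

x̄₁=45.357, s₁=6.184, n₁=14
x̄₂=57.889, s₂=6.407, n₂=18
s_p² = [13·6.184² + 17·6.407²]/30 = 39.8331
SE = √(s_p²·(1/14+1/18)) = 2.2490
t = (45.357−57.889)/2.2490 = -5.5720
df = 30
p-value (two-sided) = 0.00000
At α=0.01: p < α → reject H₀

reject H₀: yes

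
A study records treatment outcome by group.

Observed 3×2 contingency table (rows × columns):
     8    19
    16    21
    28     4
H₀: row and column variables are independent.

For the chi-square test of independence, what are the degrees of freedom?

degrees of freedom = 2

df = (r−1)(c−1) = (3−1)·(2−1) = 2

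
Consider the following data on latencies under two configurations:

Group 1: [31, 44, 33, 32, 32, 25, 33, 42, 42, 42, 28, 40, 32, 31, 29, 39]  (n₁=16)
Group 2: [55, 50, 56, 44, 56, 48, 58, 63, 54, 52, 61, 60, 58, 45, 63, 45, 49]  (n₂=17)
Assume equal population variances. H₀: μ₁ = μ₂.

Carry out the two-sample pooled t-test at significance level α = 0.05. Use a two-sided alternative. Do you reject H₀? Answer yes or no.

x̄₁=34.688, s₁=5.885, n₁=16
x̄₂=53.941, s₂=6.280, n₂=17
s_p² = [15·5.885² + 16·6.280²]/31 = 37.1090
SE = √(s_p²·(1/16+1/17)) = 2.1218
t = (34.688−53.941)/2.1218 = -9.0741
df = 31
p-value (two-sided) = 0.00000
At α=0.05: p < α → reject H₀

reject H₀: yes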